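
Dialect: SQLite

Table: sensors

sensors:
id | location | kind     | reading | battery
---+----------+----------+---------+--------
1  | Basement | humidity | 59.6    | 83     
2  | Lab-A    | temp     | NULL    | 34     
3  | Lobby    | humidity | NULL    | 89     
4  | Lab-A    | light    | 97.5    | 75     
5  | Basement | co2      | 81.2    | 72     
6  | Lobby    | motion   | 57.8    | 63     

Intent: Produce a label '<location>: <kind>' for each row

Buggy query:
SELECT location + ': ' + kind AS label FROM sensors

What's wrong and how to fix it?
Bug: SQLite uses || for string concatenation; + coerces text to numbers (yielding 0)

Fix: Use the || operator for string concatenation

Corrected query:
SELECT location || ': ' || kind AS label FROM sensors

Result:
label             
------------------
Basement: humidity
Lab-A: temp       
Lobby: humidity   
Lab-A: light      
Basement: co2     
Lobby: motion     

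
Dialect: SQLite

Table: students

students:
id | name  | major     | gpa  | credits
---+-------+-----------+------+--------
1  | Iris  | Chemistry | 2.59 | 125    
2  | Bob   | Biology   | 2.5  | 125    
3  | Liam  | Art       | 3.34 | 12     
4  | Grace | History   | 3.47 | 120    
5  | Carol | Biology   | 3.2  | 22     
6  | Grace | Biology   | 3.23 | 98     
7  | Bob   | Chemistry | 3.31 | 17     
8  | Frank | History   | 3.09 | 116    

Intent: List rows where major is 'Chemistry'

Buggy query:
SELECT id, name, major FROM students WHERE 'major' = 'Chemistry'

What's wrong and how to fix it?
Bug: Single quotes denote string literals in SQL; the column name is being compared as a constant string

Fix: Reference the column as major without single quotes

Corrected query:
SELECT id, name, major FROM students WHERE major = 'Chemistry'

Result:
id | name | major    
---+------+----------
1  | Iris | Chemistry
7  | Bob  | Chemistry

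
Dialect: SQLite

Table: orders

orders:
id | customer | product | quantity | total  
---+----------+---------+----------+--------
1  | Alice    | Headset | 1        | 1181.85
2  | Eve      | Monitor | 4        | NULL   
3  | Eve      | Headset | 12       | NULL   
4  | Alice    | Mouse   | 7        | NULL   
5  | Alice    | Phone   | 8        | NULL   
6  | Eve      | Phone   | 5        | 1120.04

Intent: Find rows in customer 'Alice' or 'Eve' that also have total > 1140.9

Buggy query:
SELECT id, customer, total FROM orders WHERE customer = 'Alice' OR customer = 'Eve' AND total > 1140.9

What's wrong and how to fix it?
Bug: Without parentheses, AND is evaluated before OR, so the total filter only applies to the 'Eve' branch

Fix: Add parentheses around the OR so the AND applies to both alternatives

Corrected query:
SELECT id, customer, total FROM orders WHERE (customer = 'Alice' OR customer = 'Eve') AND total > 1140.9

Result:
id | customer | total  
---+----------+--------
1  | Alice    | 1181.85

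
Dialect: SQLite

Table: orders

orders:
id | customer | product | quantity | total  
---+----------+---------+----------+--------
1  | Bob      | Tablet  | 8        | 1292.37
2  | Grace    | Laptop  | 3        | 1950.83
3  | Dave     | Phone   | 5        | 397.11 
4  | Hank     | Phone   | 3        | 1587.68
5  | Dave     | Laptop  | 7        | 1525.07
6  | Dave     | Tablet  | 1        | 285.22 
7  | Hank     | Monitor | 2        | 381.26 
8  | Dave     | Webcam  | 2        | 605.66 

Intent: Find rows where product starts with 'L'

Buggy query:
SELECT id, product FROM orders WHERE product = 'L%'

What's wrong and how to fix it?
Bug: '=' compares the literal string including the % character; pattern matching needs LIKE

Fix: Use LIKE for wildcard pattern matching

Corrected query:
SELECT id, product FROM orders WHERE product LIKE 'L%'

Result:
id | product
---+--------
2  | Laptop 
5  | Laptop 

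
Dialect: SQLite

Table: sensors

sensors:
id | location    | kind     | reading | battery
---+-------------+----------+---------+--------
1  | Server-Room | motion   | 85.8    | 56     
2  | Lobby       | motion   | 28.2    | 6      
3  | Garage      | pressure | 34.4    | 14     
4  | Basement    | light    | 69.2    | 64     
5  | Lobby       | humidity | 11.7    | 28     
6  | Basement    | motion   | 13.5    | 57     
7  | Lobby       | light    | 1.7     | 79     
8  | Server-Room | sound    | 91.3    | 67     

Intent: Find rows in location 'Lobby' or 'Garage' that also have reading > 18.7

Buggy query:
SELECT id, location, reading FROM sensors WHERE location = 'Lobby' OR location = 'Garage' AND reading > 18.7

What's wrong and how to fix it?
Bug: Without parentheses, AND is evaluated before OR, so the reading filter only applies to the 'Garage' branch

Fix: Group the OR with parentheses (or use IN), then AND the threshold

Corrected query:
SELECT id, location, reading FROM sensors WHERE (location = 'Lobby' OR location = 'Garage') AND reading > 18.7

Result:
id | location | reading
---+----------+--------
2  | Lobby    | 28.2   
3  | Garage   | 34.4   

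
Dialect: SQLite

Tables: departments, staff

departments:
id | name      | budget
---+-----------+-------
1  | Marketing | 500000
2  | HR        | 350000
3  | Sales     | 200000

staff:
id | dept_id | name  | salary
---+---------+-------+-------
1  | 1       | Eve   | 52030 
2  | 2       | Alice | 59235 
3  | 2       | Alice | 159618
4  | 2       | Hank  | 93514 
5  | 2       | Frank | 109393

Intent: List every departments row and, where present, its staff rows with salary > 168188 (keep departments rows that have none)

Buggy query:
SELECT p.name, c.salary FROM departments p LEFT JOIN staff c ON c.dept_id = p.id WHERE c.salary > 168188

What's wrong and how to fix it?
Bug: A WHERE condition on the right-hand table after LEFT JOIN drops unmatched parents

Fix: Put 'c.salary > 168188' in the JOIN's ON clause instead of WHERE

Corrected query:
SELECT p.name, c.salary FROM departments p LEFT JOIN staff c ON c.dept_id = p.id AND c.salary > 168188

Result:
name      | salary
----------+-------
Marketing | NULL  
HR        | NULL  
Sales     | NULL  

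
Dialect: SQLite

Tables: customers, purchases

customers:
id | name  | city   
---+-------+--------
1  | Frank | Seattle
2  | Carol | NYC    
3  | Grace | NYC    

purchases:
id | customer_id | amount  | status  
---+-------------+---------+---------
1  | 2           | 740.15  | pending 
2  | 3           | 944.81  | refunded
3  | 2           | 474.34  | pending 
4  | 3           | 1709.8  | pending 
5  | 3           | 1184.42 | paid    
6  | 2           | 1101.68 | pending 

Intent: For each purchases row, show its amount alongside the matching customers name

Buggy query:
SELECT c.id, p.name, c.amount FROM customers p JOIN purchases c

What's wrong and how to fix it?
Bug: JOIN with no ON clause produces a cartesian product; every purchases row pairs with every customers row

Fix: Add ON c.customer_id = p.id to the JOIN

Corrected query:
SELECT c.id, p.name, c.amount FROM customers p JOIN purchases c ON c.customer_id = p.id

Result:
id | name  | amount 
---+-------+--------
1  | Carol | 740.15 
2  | Grace | 944.81 
3  | Carol | 474.34 
4  | Grace | 1709.8 
5  | Grace | 1184.42
6  | Carol | 1101.68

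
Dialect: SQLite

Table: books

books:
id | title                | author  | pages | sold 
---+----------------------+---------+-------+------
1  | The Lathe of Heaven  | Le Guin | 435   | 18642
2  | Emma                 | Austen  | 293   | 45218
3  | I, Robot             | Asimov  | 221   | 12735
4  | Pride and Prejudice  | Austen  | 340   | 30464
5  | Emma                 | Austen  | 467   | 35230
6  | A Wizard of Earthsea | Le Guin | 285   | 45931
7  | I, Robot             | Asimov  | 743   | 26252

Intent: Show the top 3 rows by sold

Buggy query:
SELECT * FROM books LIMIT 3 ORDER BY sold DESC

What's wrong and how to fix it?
Bug: ORDER BY cannot follow LIMIT; LIMIT is the final clause

Fix: Sort with ORDER BY, then apply LIMIT

Corrected query:
SELECT * FROM books ORDER BY sold DESC LIMIT 3

Result:
id | title                | author  | pages | sold 
---+----------------------+---------+-------+------
6  | A Wizard of Earthsea | Le Guin | 285   | 45931
2  | Emma                 | Austen  | 293   | 45218
5  | Emma                 | Austen  | 467   | 35230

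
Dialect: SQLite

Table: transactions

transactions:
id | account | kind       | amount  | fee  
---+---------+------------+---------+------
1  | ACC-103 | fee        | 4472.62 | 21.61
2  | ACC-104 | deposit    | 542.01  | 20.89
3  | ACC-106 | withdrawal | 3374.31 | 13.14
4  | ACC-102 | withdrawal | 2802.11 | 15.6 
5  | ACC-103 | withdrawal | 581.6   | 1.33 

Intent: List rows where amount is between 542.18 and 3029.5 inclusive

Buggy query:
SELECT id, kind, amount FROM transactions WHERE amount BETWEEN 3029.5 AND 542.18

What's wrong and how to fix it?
Bug: The bounds are reversed; BETWEEN a AND b requires a <= b to match anything

Fix: Swap the bounds so the smaller value comes first

Corrected query:
SELECT id, kind, amount FROM transactions WHERE amount BETWEEN 542.18 AND 3029.5

Result:
id | kind       | amount 
---+------------+--------
4  | withdrawal | 2802.11
5  | withdrawal | 581.6  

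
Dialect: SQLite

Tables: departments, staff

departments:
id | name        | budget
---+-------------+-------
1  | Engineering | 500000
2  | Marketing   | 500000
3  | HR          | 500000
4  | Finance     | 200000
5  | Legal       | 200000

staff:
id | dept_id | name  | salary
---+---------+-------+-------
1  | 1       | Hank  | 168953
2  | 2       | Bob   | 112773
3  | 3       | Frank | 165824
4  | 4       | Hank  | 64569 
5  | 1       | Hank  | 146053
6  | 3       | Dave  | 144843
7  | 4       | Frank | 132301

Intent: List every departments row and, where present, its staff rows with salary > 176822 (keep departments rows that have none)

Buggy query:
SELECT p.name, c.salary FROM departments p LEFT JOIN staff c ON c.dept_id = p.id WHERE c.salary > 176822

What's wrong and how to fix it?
Bug: Filtering c.salary in WHERE discards the NULL rows produced by LEFT JOIN, turning it into an inner join

Fix: Move the right-table condition into the ON clause so unmatched parents are kept

Corrected query:
SELECT p.name, c.salary FROM departments p LEFT JOIN staff c ON c.dept_id = p.id AND c.salary > 176822

Result:
name        | salary
------------+-------
Engineering | NULL  
Marketing   | NULL  
HR          | NULL  
Finance     | NULL  
Legal       | NULL  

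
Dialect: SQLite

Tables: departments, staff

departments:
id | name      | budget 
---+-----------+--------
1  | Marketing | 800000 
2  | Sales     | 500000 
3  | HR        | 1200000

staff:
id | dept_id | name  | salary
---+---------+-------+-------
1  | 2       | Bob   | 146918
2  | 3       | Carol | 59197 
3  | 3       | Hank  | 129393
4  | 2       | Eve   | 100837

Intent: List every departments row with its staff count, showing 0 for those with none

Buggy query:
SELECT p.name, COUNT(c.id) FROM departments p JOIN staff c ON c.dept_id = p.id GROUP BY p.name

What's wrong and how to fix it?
Bug: INNER JOIN drops departments rows that have no matching staff rows

Fix: Use LEFT JOIN so parents without children still appear (COUNT(c.id) gives 0)

Corrected query:
SELECT p.name, COUNT(c.id) FROM departments p LEFT JOIN staff c ON c.dept_id = p.id GROUP BY p.name

Result:
name      | COUNT(c.id)
----------+------------
HR        | 2          
Marketing | 0          
Sales     | 2          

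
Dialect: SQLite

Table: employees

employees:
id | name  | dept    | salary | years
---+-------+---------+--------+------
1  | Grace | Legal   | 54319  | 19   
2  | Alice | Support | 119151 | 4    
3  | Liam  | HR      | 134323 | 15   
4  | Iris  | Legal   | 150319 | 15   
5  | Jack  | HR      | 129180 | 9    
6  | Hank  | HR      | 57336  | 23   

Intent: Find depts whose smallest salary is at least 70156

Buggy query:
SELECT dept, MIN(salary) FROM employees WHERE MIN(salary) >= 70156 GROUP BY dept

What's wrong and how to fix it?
Bug: MIN() in WHERE is a misuse of aggregate

Fix: Use HAVING for the per-group MIN condition

Corrected query:
SELECT dept, MIN(salary) FROM employees GROUP BY dept HAVING MIN(salary) >= 70156

Result:
dept    | MIN(salary)
--------+------------
Support | 119151     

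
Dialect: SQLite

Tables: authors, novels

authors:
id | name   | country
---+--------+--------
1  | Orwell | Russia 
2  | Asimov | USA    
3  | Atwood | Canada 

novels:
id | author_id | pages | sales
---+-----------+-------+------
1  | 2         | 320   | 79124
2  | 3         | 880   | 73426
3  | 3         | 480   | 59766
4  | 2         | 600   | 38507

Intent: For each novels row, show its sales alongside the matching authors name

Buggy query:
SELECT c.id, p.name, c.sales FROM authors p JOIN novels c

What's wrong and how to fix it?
Bug: Missing join condition: each novels row is matched to all authors rows instead of just its own

Fix: Specify the join condition linking the foreign key to the parent id

Corrected query:
SELECT c.id, p.name, c.sales FROM authors p JOIN novels c ON c.author_id = p.id

Result:
id | name   | sales
---+--------+------
1  | Asimov | 79124
2  | Atwood | 73426
3  | Atwood | 59766
4  | Asimov | 38507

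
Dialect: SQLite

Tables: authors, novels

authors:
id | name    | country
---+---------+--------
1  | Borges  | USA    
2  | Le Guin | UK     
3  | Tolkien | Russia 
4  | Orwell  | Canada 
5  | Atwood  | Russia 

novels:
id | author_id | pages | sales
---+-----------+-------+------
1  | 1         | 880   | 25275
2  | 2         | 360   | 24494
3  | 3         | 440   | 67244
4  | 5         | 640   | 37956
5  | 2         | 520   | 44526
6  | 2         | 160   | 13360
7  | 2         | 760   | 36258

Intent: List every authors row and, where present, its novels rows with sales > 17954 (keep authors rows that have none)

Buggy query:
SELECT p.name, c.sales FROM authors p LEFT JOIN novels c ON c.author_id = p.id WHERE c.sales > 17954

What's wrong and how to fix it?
Bug: A WHERE condition on the right-hand table after LEFT JOIN drops unmatched parents

Fix: Put 'c.sales > 17954' in the JOIN's ON clause instead of WHERE

Corrected query:
SELECT p.name, c.sales FROM authors p LEFT JOIN novels c ON c.author_id = p.id AND c.sales > 17954

Result:
name    | sales
--------+------
Borges  | 25275
Le Guin | 24494
Le Guin | 36258
Le Guin | 44526
Tolkien | 67244
Orwell  | NULL 
Atwood  | 37956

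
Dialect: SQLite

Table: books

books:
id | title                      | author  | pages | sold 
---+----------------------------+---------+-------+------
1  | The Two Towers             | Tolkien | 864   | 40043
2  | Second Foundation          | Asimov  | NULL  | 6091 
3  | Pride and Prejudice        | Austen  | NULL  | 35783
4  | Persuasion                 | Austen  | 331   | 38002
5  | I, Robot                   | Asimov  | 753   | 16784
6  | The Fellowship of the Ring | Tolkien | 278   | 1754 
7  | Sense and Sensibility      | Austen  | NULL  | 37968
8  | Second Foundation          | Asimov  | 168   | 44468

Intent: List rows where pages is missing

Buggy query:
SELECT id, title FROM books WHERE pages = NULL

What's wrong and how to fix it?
Bug: Comparing to NULL with '=' never matches; NULL = NULL is unknown, not true

Fix: Use IS NULL to test for NULL

Corrected query:
SELECT id, title FROM books WHERE pages IS NULL

Result:
id | title                
---+----------------------
2  | Second Foundation    
3  | Pride and Prejudice  
7  | Sense and Sensibility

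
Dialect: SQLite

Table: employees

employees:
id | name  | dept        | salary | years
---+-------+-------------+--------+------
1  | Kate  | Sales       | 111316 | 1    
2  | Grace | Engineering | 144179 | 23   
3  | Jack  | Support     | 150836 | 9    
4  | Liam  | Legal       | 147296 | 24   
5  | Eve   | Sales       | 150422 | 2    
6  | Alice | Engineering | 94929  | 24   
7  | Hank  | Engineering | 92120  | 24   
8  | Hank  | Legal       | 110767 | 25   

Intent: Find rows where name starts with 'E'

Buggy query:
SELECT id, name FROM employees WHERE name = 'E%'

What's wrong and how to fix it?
Bug: '=' compares the literal string including the % character; pattern matching needs LIKE

Fix: Replace '=' with LIKE so 'E%' is treated as a pattern

Corrected query:
SELECT id, name FROM employees WHERE name LIKE 'E%'

Result:
id | name
---+-----
5  | Eve 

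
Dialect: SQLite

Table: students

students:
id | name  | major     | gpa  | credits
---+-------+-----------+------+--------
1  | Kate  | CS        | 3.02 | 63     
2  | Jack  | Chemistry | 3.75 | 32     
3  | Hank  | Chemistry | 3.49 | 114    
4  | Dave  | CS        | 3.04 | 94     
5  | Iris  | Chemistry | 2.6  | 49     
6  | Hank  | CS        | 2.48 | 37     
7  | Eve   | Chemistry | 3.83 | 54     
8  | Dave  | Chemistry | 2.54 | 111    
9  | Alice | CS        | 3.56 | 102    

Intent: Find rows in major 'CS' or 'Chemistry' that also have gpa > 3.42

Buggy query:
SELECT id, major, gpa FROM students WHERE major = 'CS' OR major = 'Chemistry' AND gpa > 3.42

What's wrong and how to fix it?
Bug: Without parentheses, AND is evaluated before OR, so the gpa filter only applies to the 'Chemistry' branch

Fix: Group the OR with parentheses (or use IN), then AND the threshold

Corrected query:
SELECT id, major, gpa FROM students WHERE (major = 'CS' OR major = 'Chemistry') AND gpa > 3.42

Result:
id | major     | gpa 
---+-----------+-----
2  | Chemistry | 3.75
3  | Chemistry | 3.49
7  | Chemistry | 3.83
9  | CS        | 3.56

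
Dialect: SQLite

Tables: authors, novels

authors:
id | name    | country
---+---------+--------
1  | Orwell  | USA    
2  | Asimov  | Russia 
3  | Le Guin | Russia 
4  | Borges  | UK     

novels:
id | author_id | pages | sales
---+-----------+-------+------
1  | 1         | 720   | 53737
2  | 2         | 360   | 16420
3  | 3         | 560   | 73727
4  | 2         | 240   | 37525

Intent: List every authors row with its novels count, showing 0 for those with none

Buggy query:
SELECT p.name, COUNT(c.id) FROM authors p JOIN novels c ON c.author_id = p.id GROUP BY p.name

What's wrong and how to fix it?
Bug: An inner join excludes parents with zero children

Fix: Switch to LEFT JOIN to retain unmatched parent rows

Corrected query:
SELECT p.name, COUNT(c.id) FROM authors p LEFT JOIN novels c ON c.author_id = p.id GROUP BY p.name

Result:
name    | COUNT(c.id)
--------+------------
Asimov  | 2          
Borges  | 0          
Le Guin | 1          
Orwell  | 1          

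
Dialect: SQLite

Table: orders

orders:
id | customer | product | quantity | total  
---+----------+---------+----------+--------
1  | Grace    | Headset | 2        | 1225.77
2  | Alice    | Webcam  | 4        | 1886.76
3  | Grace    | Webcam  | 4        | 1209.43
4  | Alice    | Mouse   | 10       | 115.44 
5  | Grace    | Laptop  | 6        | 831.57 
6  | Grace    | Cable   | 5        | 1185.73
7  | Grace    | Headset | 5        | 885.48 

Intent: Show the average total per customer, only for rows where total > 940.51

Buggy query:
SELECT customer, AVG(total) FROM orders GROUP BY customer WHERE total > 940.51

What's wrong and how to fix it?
Bug: Row-level WHERE must come before GROUP BY in the clause order

Fix: Place WHERE between FROM and GROUP BY

Corrected query:
SELECT customer, AVG(total) FROM orders WHERE total > 940.51 GROUP BY customer

Result:
customer | AVG(total) 
---------+------------
Alice    | 1886.76    
Grace    | 1206.976667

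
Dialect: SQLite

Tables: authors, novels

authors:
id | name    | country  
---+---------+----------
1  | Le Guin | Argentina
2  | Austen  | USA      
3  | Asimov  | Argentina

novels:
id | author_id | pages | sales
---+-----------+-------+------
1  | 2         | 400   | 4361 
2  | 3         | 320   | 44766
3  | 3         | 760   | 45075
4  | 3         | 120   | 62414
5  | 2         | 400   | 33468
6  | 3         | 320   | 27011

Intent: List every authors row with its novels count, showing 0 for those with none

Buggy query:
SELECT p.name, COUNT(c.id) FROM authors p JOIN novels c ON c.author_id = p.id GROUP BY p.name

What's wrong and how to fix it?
Bug: An inner join excludes parents with zero children

Fix: Switch to LEFT JOIN to retain unmatched parent rows

Corrected query:
SELECT p.name, COUNT(c.id) FROM authors p LEFT JOIN novels c ON c.author_id = p.id GROUP BY p.name

Result:
name    | COUNT(c.id)
--------+------------
Asimov  | 4          
Austen  | 2          
Le Guin | 0          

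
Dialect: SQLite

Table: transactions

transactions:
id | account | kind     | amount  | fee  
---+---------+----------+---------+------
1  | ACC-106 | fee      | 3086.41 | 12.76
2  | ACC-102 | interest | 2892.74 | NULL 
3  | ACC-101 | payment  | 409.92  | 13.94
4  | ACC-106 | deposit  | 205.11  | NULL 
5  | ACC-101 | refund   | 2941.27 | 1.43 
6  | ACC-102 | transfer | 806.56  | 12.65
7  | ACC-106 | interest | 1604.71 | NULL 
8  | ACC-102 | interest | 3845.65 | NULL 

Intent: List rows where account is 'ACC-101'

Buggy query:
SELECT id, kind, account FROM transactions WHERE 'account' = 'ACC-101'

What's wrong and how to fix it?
Bug: Single quotes denote string literals in SQL; the column name is being compared as a constant string

Fix: Reference the column as account without single quotes

Corrected query:
SELECT id, kind, account FROM transactions WHERE account = 'ACC-101'

Result:
id | kind    | account
---+---------+--------
3  | payment | ACC-101
5  | refund  | ACC-101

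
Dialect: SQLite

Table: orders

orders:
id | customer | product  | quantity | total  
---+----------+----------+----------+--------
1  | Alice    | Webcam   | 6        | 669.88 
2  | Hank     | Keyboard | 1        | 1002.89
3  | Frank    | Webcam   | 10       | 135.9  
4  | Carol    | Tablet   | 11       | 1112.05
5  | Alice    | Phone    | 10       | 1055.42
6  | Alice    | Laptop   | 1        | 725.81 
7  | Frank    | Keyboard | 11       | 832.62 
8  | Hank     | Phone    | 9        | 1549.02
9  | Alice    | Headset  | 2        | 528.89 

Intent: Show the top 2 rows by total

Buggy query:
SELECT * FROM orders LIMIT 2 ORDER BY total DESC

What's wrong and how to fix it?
Bug: LIMIT must come after ORDER BY

Fix: Swap the clauses: ORDER BY first, then LIMIT

Corrected query:
SELECT * FROM orders ORDER BY total DESC LIMIT 2

Result:
id | customer | product | quantity | total  
---+----------+---------+----------+--------
8  | Hank     | Phone   | 9        | 1549.02
4  | Carol    | Tablet  | 11       | 1112.05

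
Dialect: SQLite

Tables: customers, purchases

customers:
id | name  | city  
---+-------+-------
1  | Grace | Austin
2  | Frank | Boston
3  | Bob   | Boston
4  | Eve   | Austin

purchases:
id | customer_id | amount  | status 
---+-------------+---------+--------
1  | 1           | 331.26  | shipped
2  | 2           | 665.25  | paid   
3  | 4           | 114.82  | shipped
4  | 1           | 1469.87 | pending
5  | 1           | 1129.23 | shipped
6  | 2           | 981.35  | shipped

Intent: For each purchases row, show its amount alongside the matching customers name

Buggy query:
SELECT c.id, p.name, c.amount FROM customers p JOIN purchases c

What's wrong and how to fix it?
Bug: Missing join condition: each purchases row is matched to all customers rows instead of just its own

Fix: Add ON c.customer_id = p.id to the JOIN

Corrected query:
SELECT c.id, p.name, c.amount FROM customers p JOIN purchases c ON c.customer_id = p.id

Result:
id | name  | amount 
---+-------+--------
1  | Grace | 331.26 
2  | Frank | 665.25 
3  | Eve   | 114.82 
4  | Grace | 1469.87
5  | Grace | 1129.23
6  | Frank | 981.35 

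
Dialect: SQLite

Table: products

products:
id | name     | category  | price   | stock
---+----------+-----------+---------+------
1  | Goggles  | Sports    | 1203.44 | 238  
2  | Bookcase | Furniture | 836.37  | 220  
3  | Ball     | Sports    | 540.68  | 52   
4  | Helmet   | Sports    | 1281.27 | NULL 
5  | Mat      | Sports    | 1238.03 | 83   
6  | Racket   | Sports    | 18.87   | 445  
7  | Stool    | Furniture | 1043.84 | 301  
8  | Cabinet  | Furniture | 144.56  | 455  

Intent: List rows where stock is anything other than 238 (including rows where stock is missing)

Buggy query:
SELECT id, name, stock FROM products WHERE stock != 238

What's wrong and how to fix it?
Bug: Inequality against NULL is unknown, not true; rows with NULL are dropped

Fix: Handle NULL separately with IS NULL alongside the inequality

Corrected query:
SELECT id, name, stock FROM products WHERE stock != 238 OR stock IS NULL

Result:
id | name     | stock
---+----------+------
2  | Bookcase | 220  
3  | Ball     | 52   
4  | Helmet   | NULL 
5  | Mat      | 83   
6  | Racket   | 445  
7  | Stool    | 301  
8  | Cabinet  | 455  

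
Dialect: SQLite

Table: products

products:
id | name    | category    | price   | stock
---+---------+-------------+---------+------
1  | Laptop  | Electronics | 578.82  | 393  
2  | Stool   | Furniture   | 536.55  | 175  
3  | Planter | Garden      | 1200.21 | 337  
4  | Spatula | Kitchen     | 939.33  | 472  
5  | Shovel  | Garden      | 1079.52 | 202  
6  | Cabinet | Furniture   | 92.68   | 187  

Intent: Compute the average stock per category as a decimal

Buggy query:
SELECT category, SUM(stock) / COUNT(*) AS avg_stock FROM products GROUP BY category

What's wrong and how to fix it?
Bug: SUM(stock) and COUNT(*) are both integers; the division truncates the fractional part

Fix: Cast one side to REAL so the division keeps the fractional part

Corrected query:
SELECT category, SUM(stock) * 1.0 / COUNT(*) AS avg_stock FROM products GROUP BY category

Result:
category    | avg_stock
------------+----------
Electronics | 393      
Furniture   | 181      
Garden      | 269.5    
Kitchen     | 472      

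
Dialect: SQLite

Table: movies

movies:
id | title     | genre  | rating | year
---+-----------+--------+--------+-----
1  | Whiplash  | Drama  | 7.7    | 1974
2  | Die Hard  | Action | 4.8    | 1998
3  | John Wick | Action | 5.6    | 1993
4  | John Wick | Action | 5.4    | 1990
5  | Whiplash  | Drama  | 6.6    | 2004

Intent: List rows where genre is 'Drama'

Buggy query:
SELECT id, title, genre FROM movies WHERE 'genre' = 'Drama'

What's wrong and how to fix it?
Bug: 'genre' in single quotes is a string literal, not the column; the comparison is literal-vs-literal and never true

Fix: Remove the quotes around the column name (or use double quotes for an identifier)

Corrected query:
SELECT id, title, genre FROM movies WHERE genre = 'Drama'

Result:
id | title    | genre
---+----------+------
1  | Whiplash | Drama
5  | Whiplash | Drama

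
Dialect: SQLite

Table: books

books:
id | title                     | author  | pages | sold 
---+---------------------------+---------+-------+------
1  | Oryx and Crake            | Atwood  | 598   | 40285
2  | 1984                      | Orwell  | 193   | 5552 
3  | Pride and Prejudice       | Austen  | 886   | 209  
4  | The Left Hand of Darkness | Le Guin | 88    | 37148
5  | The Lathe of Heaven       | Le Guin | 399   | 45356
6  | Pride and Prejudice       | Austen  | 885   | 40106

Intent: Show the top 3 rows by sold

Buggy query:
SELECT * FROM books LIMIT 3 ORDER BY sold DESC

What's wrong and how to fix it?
Bug: LIMIT must come after ORDER BY

Fix: Sort with ORDER BY, then apply LIMIT

Corrected query:
SELECT * FROM books ORDER BY sold DESC LIMIT 3

Result:
id | title               | author  | pages | sold 
---+---------------------+---------+-------+------
5  | The Lathe of Heaven | Le Guin | 399   | 45356
1  | Oryx and Crake      | Atwood  | 598   | 40285
6  | Pride and Prejudice | Austen  | 885   | 40106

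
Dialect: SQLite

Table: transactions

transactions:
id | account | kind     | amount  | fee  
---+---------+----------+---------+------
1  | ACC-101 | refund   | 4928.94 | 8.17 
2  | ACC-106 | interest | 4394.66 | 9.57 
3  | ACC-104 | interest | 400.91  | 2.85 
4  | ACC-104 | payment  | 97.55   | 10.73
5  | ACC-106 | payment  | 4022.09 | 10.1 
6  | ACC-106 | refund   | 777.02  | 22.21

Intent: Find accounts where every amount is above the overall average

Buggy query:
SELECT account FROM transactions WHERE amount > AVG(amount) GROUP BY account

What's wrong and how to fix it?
Bug: AVG() is an aggregate; it can't sit directly in WHERE

Fix: Use a subquery for AVG and a HAVING MIN(...) filter so the condition holds for every row in the group

Corrected query:
SELECT account FROM transactions GROUP BY account HAVING MIN(amount) > (SELECT AVG(amount) FROM transactions)

Result:
account
-------
ACC-101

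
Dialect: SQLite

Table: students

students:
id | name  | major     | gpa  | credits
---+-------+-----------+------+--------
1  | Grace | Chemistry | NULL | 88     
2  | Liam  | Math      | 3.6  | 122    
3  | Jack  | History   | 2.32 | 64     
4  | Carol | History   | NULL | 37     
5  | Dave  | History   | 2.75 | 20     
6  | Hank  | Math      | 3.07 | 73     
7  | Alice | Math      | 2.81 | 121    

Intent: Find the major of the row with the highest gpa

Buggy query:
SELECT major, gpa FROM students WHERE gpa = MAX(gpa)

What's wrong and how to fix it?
Bug: WHERE is evaluated per row; an aggregate over the whole table isn't defined there

Fix: Wrap MAX in a scalar subquery so WHERE compares against a single value

Corrected query:
SELECT major, gpa FROM students WHERE gpa = (SELECT MAX(gpa) FROM students)

Result:
major | gpa
------+----
Math  | 3.6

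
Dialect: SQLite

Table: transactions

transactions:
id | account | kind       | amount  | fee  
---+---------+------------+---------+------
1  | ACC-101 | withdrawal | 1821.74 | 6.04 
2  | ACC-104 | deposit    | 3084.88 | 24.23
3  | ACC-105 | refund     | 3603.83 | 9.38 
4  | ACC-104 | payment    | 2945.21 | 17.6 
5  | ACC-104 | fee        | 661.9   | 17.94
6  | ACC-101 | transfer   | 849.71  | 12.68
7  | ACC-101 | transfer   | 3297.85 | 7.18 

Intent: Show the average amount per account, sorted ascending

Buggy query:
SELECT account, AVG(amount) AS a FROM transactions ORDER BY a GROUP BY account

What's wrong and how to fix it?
Bug: ORDER BY appears before GROUP BY; SQL clause order requires GROUP BY first

Fix: Move ORDER BY to the end, after GROUP BY

Corrected query:
SELECT account, AVG(amount) AS a FROM transactions GROUP BY account ORDER BY a

Result:
account | a          
--------+------------
ACC-101 | 1989.766667
ACC-104 | 2230.663333
ACC-105 | 3603.83    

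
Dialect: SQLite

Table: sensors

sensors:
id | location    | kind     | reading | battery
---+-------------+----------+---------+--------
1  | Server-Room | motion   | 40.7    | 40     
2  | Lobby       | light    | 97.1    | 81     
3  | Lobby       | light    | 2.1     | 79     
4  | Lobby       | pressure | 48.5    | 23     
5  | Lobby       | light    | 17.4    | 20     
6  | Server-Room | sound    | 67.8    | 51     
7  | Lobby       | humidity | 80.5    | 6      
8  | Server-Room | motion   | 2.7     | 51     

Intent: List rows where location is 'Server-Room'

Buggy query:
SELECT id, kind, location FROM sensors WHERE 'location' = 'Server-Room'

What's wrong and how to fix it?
Bug: Single quotes denote string literals in SQL; the column name is being compared as a constant string

Fix: Remove the quotes around the column name (or use double quotes for an identifier)

Corrected query:
SELECT id, kind, location FROM sensors WHERE location = 'Server-Room'

Result:
id | kind   | location   
---+--------+------------
1  | motion | Server-Room
6  | sound  | Server-Room
8  | motion | Server-Room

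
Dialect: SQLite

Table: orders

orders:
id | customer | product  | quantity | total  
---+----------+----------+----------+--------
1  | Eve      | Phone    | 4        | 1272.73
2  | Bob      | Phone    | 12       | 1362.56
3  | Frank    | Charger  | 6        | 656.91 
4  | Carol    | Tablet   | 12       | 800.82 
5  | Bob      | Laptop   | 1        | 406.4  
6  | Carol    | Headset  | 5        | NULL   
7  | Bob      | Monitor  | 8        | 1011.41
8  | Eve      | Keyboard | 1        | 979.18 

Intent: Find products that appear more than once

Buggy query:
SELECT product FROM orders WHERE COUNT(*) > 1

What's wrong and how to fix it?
Bug: WHERE can't reference COUNT(*); aggregates are computed after WHERE

Fix: GROUP BY product, then filter groups with HAVING COUNT(*) > 1

Corrected query:
SELECT product FROM orders GROUP BY product HAVING COUNT(*) > 1

Result:
product
-------
Phone  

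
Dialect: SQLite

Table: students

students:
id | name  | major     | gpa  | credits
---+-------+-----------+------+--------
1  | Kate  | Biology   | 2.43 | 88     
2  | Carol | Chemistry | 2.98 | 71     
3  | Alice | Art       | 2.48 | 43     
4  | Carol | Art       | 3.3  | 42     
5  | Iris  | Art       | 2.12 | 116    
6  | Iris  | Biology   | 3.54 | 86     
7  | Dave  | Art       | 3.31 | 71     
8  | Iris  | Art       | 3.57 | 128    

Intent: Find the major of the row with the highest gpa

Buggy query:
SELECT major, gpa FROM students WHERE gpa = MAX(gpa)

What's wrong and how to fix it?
Bug: MAX(gpa) is an aggregate and cannot be used directly in WHERE

Fix: Use a subquery: WHERE gpa = (SELECT MAX(gpa) FROM students)

Corrected query:
SELECT major, gpa FROM students WHERE gpa = (SELECT MAX(gpa) FROM students)

Result:
major | gpa 
------+-----
Art   | 3.57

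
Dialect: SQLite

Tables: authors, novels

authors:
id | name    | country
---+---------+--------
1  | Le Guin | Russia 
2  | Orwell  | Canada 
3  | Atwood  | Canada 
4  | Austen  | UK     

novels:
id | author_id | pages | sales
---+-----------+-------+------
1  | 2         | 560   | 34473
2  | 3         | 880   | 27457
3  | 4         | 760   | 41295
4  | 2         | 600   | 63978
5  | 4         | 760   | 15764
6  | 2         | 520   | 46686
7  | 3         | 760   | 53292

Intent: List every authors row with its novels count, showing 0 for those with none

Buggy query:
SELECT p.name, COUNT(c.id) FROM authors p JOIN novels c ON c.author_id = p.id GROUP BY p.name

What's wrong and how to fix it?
Bug: INNER JOIN drops authors rows that have no matching novels rows

Fix: Switch to LEFT JOIN to retain unmatched parent rows

Corrected query:
SELECT p.name, COUNT(c.id) FROM authors p LEFT JOIN novels c ON c.author_id = p.id GROUP BY p.name

Result:
name    | COUNT(c.id)
--------+------------
Atwood  | 2          
Austen  | 2          
Le Guin | 0          
Orwell  | 3          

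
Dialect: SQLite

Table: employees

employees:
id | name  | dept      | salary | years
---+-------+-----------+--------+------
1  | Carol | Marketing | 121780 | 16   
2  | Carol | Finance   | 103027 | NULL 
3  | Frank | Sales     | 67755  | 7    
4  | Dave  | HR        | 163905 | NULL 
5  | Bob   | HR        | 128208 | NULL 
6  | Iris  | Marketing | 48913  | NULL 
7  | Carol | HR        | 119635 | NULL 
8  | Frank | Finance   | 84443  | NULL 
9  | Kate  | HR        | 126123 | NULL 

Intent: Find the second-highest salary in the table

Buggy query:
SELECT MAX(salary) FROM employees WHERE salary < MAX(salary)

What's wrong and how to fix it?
Bug: The inner MAX is an aggregate inside WHERE, which is not allowed

Fix: Put the inner MAX in a scalar subquery

Corrected query:
SELECT MAX(salary) FROM employees WHERE salary < (SELECT MAX(salary) FROM employees)

Result:
MAX(salary)
-----------
128208     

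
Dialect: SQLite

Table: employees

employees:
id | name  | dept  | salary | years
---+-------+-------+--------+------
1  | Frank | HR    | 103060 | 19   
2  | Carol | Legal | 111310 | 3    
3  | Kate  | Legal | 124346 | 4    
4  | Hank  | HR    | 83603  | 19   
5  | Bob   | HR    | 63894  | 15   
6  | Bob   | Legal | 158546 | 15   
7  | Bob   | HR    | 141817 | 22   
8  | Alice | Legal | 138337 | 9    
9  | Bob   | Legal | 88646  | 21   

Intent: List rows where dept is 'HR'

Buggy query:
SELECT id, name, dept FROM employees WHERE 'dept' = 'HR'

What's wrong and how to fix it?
Bug: 'dept' in single quotes is a string literal, not the column; the comparison is literal-vs-literal and never true

Fix: Reference the column as dept without single quotes

Corrected query:
SELECT id, name, dept FROM employees WHERE dept = 'HR'

Result:
id | name  | dept
---+-------+-----
1  | Frank | HR  
4  | Hank  | HR  
5  | Bob   | HR  
7  | Bob   | HR  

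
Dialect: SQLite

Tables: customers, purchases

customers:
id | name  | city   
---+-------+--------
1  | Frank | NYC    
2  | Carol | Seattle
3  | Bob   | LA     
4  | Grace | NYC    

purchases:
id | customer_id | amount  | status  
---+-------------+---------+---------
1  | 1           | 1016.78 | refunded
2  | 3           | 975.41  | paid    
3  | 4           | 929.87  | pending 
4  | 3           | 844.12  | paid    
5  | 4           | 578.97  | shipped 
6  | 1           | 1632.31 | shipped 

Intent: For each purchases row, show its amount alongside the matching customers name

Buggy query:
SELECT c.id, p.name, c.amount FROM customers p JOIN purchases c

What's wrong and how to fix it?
Bug: JOIN with no ON clause produces a cartesian product; every purchases row pairs with every customers row

Fix: Specify the join condition linking the foreign key to the parent id

Corrected query:
SELECT c.id, p.name, c.amount FROM customers p JOIN purchases c ON c.customer_id = p.id

Result:
id | name  | amount 
---+-------+--------
1  | Frank | 1016.78
2  | Bob   | 975.41 
3  | Grace | 929.87 
4  | Bob   | 844.12 
5  | Grace | 578.97 
6  | Frank | 1632.31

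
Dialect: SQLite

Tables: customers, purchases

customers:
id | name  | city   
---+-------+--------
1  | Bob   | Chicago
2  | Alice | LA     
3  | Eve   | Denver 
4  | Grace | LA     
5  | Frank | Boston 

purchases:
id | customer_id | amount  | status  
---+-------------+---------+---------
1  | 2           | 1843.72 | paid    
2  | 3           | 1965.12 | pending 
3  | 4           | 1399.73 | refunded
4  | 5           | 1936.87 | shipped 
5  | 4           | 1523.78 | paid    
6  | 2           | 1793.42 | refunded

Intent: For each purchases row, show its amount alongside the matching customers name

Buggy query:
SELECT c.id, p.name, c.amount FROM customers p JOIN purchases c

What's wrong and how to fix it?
Bug: Missing join condition: each purchases row is matched to all customers rows instead of just its own

Fix: Specify the join condition linking the foreign key to the parent id

Corrected query:
SELECT c.id, p.name, c.amount FROM customers p JOIN purchases c ON c.customer_id = p.id

Result:
id | name  | amount 
---+-------+--------
1  | Alice | 1843.72
2  | Eve   | 1965.12
3  | Grace | 1399.73
4  | Frank | 1936.87
5  | Grace | 1523.78
6  | Alice | 1793.42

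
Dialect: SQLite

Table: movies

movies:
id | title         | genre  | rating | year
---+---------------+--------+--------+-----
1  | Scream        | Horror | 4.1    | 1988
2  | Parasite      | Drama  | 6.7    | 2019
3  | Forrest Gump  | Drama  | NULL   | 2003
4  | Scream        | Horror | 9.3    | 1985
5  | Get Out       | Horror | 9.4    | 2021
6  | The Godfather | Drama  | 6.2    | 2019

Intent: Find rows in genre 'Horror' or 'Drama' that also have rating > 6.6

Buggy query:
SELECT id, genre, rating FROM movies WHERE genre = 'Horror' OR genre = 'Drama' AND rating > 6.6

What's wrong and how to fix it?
Bug: Without parentheses, AND is evaluated before OR, so the rating filter only applies to the 'Drama' branch

Fix: Add parentheses around the OR so the AND applies to both alternatives

Corrected query:
SELECT id, genre, rating FROM movies WHERE (genre = 'Horror' OR genre = 'Drama') AND rating > 6.6

Result:
id | genre  | rating
---+--------+-------
2  | Drama  | 6.7   
4  | Horror | 9.3   
5  | Horror | 9.4   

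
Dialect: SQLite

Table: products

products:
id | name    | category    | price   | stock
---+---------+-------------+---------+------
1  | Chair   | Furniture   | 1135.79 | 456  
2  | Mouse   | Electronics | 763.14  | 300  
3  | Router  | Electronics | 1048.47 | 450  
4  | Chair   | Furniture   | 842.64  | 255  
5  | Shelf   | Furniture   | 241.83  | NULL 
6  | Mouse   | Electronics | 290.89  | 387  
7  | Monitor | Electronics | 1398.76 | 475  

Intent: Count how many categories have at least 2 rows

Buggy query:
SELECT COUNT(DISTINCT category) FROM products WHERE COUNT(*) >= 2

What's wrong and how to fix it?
Bug: COUNT(*) cannot appear in WHERE; the per-group count doesn't exist yet

Fix: Use a subquery that GROUPs and filters with HAVING, then count its rows

Corrected query:
SELECT COUNT(*) FROM (SELECT category FROM products GROUP BY category HAVING COUNT(*) >= 2)

Result:
COUNT(*)
--------
2       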